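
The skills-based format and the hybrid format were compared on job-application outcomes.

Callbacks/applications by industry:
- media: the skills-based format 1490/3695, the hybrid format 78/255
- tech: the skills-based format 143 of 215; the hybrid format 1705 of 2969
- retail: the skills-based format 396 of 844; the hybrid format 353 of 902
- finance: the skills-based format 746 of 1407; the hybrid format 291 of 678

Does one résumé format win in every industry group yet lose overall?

Yes

Media: the skills-based format 1490/3695 = 40.3%, the hybrid format 78/255 = 30.6% → the skills-based format
Tech: the skills-based format 143/215 = 66.5%, the hybrid format 1705/2969 = 57.4% → the skills-based format
Retail: the skills-based format 396/844 = 46.9%, the hybrid format 353/902 = 39.1% → the skills-based format
Finance: the skills-based format 746/1407 = 53.0%, the hybrid format 291/678 = 42.9% → the skills-based format
Overall: the skills-based format 2775/6161 = 45.0%, the hybrid format 2427/4804 = 50.5% → the hybrid format
The skills-based format wins each industry group but the hybrid format wins overall — the comparison reverses. The skills-based format's applications skew toward media, which has a lower base rate.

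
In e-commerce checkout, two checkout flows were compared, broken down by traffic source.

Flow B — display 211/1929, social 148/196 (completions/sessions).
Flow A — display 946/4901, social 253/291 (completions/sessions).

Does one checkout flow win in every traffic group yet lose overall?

No

Display: Flow B 211/1929 = 10.9%, Flow A 946/4901 = 19.3% → Flow A
Social: Flow B 148/196 = 75.5%, Flow A 253/291 = 86.9% → Flow A
Overall: Flow B 359/2125 = 16.9%, Flow A 1199/5192 = 23.1% → Flow A
Flow A wins overall and in every traffic group — no reversal.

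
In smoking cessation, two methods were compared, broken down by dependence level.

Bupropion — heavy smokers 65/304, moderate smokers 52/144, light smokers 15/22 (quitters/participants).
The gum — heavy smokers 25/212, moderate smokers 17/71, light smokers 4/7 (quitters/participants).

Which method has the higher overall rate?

Heavy smokers: bupropion 65/304 = 21.4%, the gum 25/212 = 11.8% → bupropion
Moderate smokers: bupropion 52/144 = 36.1%, the gum 17/71 = 23.9% → bupropion
Light smokers: bupropion 15/22 = 68.2%, the gum 4/7 = 57.1% → bupropion
Overall: bupropion 132/470 = 28.1%, the gum 46/290 = 15.9% → bupropion

bupropion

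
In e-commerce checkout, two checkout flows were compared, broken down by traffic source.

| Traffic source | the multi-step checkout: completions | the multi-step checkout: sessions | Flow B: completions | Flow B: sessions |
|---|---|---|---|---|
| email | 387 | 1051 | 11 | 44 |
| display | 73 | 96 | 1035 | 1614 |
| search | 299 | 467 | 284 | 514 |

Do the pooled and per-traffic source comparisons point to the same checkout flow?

Email: the multi-step checkout 387/1051 = 36.8%, Flow B 11/44 = 25.0% → the multi-step checkout
Display: the multi-step checkout 73/96 = 76.0%, Flow B 1035/1614 = 64.1% → the multi-step checkout
Search: the multi-step checkout 299/467 = 64.0%, Flow B 284/514 = 55.3% → the multi-step checkout
Overall: the multi-step checkout 759/1614 = 47.0%, Flow B 1330/2172 = 61.2% → Flow B
The multi-step checkout wins each traffic group but Flow B wins overall — the comparison reverses. The multi-step checkout's sessions skew toward email, which has a lower base rate.

No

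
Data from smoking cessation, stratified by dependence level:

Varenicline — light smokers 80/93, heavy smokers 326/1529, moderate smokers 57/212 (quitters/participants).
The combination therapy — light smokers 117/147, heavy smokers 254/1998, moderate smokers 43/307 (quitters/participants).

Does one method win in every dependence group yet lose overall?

Light smokers: varenicline 80/93 = 86.0%, the combination therapy 117/147 = 79.6% → varenicline
Heavy smokers: varenicline 326/1529 = 21.3%, the combination therapy 254/1998 = 12.7% → varenicline
Moderate smokers: varenicline 57/212 = 26.9%, the combination therapy 43/307 = 14.0% → varenicline
Overall: varenicline 463/1834 = 25.2%, the combination therapy 414/2452 = 16.9% → varenicline
Varenicline wins overall and in every dependence group — no reversal.

No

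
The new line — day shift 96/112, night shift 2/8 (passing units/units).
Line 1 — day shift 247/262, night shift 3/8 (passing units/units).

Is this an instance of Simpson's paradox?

Day shift: the new line 96/112 = 85.7%, Line 1 247/262 = 94.3% → Line 1
Night shift: the new line 2/8 = 25.0%, Line 1 3/8 = 37.5% → Line 1
Overall: the new line 98/120 = 81.7%, Line 1 250/270 = 92.6% → Line 1
Line 1 wins overall and in every shift group — no reversal.

No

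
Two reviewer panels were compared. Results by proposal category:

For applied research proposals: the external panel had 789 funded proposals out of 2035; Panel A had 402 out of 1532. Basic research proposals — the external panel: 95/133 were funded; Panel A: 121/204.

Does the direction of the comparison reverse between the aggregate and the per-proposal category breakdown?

No

Applied research: the external panel 789/2035 = 38.8%, Panel A 402/1532 = 26.2% → the external panel
Basic research: the external panel 95/133 = 71.4%, Panel A 121/204 = 59.3% → the external panel
Overall: the external panel 884/2168 = 40.8%, Panel A 523/1736 = 30.1% → the external panel
The external panel wins overall and in every proposal group — no reversal.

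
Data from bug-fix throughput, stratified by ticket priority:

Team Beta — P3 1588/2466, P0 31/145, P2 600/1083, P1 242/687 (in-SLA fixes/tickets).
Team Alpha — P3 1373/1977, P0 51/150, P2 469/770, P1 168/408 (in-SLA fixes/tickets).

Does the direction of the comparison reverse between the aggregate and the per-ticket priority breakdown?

No

P3: Team Beta 1588/2466 = 64.4%, Team Alpha 1373/1977 = 69.4% → Team Alpha
P0: Team Beta 31/145 = 21.4%, Team Alpha 51/150 = 34.0% → Team Alpha
P2: Team Beta 600/1083 = 55.4%, Team Alpha 469/770 = 60.9% → Team Alpha
P1: Team Beta 242/687 = 35.2%, Team Alpha 168/408 = 41.2% → Team Alpha
Overall: Team Beta 2461/4381 = 56.2%, Team Alpha 2061/3305 = 62.4% → Team Alpha
Team Alpha wins overall and in every ticket group — no reversal.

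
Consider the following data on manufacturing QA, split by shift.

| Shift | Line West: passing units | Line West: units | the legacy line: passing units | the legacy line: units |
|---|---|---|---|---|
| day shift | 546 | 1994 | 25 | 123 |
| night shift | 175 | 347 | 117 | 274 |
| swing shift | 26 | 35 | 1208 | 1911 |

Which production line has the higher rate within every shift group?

Line West

Day shift: Line West 546/1994 = 27.4%, the legacy line 25/123 = 20.3% → Line West
Night shift: Line West 175/347 = 50.4%, the legacy line 117/274 = 42.7% → Line West
Swing shift: Line West 26/35 = 74.3%, the legacy line 1208/1911 = 63.2% → Line West
Line West has the higher rate in all 3 groups.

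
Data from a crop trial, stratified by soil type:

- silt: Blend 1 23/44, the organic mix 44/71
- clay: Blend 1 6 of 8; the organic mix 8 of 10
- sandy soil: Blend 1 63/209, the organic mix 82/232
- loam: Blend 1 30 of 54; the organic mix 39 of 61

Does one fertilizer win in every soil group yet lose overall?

Silt: Blend 1 23/44 = 52.3%, the organic mix 44/71 = 62.0% → the organic mix
Clay: Blend 1 6/8 = 75.0%, the organic mix 8/10 = 80.0% → the organic mix
Sandy soil: Blend 1 63/209 = 30.1%, the organic mix 82/232 = 35.3% → the organic mix
Loam: Blend 1 30/54 = 55.6%, the organic mix 39/61 = 63.9% → the organic mix
Overall: Blend 1 122/315 = 38.7%, the organic mix 173/374 = 46.3% → the organic mix
The organic mix wins overall and in every soil group — no reversal.

No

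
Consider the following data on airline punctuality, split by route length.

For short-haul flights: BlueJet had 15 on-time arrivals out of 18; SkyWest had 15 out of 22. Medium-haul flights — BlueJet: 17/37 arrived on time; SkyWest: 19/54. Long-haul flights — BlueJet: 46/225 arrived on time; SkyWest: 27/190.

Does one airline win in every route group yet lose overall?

No

Short-haul: BlueJet 15/18 = 83.3%, SkyWest 15/22 = 68.2% → BlueJet
Medium-haul: BlueJet 17/37 = 45.9%, SkyWest 19/54 = 35.2% → BlueJet
Long-haul: BlueJet 46/225 = 20.4%, SkyWest 27/190 = 14.2% → BlueJet
Overall: BlueJet 78/280 = 27.9%, SkyWest 61/266 = 22.9% → BlueJet
BlueJet wins overall and in every route group — no reversal.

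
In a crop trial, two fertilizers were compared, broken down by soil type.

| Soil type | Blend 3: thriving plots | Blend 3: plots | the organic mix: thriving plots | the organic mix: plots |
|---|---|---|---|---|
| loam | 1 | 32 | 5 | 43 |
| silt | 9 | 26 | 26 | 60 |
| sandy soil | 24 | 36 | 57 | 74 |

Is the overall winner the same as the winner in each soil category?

Loam: Blend 3 1/32 = 3.1%, the organic mix 5/43 = 11.6% → the organic mix
Silt: Blend 3 9/26 = 34.6%, the organic mix 26/60 = 43.3% → the organic mix
Sandy soil: Blend 3 24/36 = 66.7%, the organic mix 57/74 = 77.0% → the organic mix
Overall: Blend 3 34/94 = 36.2%, the organic mix 88/177 = 49.7% → the organic mix
The organic mix wins overall and in every soil group — no reversal.

Yes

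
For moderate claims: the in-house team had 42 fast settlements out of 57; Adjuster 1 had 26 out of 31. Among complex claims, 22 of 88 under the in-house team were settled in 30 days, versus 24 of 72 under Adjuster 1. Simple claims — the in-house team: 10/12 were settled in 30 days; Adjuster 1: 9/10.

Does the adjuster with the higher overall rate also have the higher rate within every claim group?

Yes

Moderate: the in-house team 42/57 = 73.7%, Adjuster 1 26/31 = 83.9% → Adjuster 1
Complex: the in-house team 22/88 = 25.0%, Adjuster 1 24/72 = 33.3% → Adjuster 1
Simple: the in-house team 10/12 = 83.3%, Adjuster 1 9/10 = 90.0% → Adjuster 1
Overall: the in-house team 74/157 = 47.1%, Adjuster 1 59/113 = 52.2% → Adjuster 1
Adjuster 1 wins overall and in every claim group — no reversal.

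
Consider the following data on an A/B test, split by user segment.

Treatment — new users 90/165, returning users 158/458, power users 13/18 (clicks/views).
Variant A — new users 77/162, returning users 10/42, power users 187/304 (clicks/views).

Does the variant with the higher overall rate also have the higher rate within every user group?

New users: Treatment 90/165 = 54.5%, Variant A 77/162 = 47.5% → Treatment
Returning users: Treatment 158/458 = 34.5%, Variant A 10/42 = 23.8% → Treatment
Power users: Treatment 13/18 = 72.2%, Variant A 187/304 = 61.5% → Treatment
Overall: Treatment 261/641 = 40.7%, Variant A 274/508 = 53.9% → Variant A
Treatment wins each user group but Variant A wins overall — the comparison reverses. Treatment's views skew toward returning users, which has a lower base rate.

No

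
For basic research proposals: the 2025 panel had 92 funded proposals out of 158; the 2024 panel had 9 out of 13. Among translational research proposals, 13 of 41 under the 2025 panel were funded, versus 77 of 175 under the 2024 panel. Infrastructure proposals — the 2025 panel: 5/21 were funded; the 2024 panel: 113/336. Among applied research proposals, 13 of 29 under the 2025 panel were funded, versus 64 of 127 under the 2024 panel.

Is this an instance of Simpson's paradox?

Basic research: the 2025 panel 92/158 = 58.2%, the 2024 panel 9/13 = 69.2% → the 2024 panel
Translational research: the 2025 panel 13/41 = 31.7%, the 2024 panel 77/175 = 44.0% → the 2024 panel
Infrastructure: the 2025 panel 5/21 = 23.8%, the 2024 panel 113/336 = 33.6% → the 2024 panel
Applied research: the 2025 panel 13/29 = 44.8%, the 2024 panel 64/127 = 50.4% → the 2024 panel
Overall: the 2025 panel 123/249 = 49.4%, the 2024 panel 263/651 = 40.4% → the 2025 panel
The 2024 panel wins each proposal group but the 2025 panel wins overall — the comparison reverses. The 2024 panel's proposals skew toward infrastructure, which has a lower base rate.

Yes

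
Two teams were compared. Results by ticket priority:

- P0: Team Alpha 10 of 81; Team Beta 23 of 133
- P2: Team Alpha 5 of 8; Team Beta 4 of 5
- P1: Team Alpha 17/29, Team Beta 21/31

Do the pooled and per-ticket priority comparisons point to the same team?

P0: Team Alpha 10/81 = 12.3%, Team Beta 23/133 = 17.3% → Team Beta
P2: Team Alpha 5/8 = 62.5%, Team Beta 4/5 = 80.0% → Team Beta
P1: Team Alpha 17/29 = 58.6%, Team Beta 21/31 = 67.7% → Team Beta
Overall: Team Alpha 32/118 = 27.1%, Team Beta 48/169 = 28.4% → Team Beta
Team Beta wins overall and in every ticket group — no reversal.

Yes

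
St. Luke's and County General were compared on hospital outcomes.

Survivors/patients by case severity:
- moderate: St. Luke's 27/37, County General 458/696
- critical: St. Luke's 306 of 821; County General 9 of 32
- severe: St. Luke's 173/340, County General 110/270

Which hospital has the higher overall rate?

Moderate: St. Luke's 27/37 = 73.0%, County General 458/696 = 65.8% → St. Luke's
Critical: St. Luke's 306/821 = 37.3%, County General 9/32 = 28.1% → St. Luke's
Severe: St. Luke's 173/340 = 50.9%, County General 110/270 = 40.7% → St. Luke's
Overall: St. Luke's 506/1198 = 42.2%, County General 577/998 = 57.8% → County General
(St. Luke's wins every case group but County General wins overall — St. Luke's's patients skew toward the low-rate critical group.)

County General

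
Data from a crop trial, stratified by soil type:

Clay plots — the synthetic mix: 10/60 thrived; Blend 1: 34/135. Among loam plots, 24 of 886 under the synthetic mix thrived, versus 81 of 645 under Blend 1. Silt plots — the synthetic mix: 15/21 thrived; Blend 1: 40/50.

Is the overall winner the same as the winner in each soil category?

Clay: the synthetic mix 10/60 = 16.7%, Blend 1 34/135 = 25.2% → Blend 1
Loam: the synthetic mix 24/886 = 2.7%, Blend 1 81/645 = 12.6% → Blend 1
Silt: the synthetic mix 15/21 = 71.4%, Blend 1 40/50 = 80.0% → Blend 1
Overall: the synthetic mix 49/967 = 5.1%, Blend 1 155/830 = 18.7% → Blend 1
Blend 1 wins overall and in every soil group — no reversal.

Yes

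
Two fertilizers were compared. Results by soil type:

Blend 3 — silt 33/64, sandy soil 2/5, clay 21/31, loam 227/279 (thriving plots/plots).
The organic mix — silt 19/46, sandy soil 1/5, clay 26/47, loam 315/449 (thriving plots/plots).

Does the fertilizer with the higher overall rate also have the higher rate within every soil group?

Yes

Silt: Blend 3 33/64 = 51.6%, the organic mix 19/46 = 41.3% → Blend 3
Sandy soil: Blend 3 2/5 = 40.0%, the organic mix 1/5 = 20.0% → Blend 3
Clay: Blend 3 21/31 = 67.7%, the organic mix 26/47 = 55.3% → Blend 3
Loam: Blend 3 227/279 = 81.4%, the organic mix 315/449 = 70.2% → Blend 3
Overall: Blend 3 283/379 = 74.7%, the organic mix 361/547 = 66.0% → Blend 3
Blend 3 wins overall and in every soil group — no reversal.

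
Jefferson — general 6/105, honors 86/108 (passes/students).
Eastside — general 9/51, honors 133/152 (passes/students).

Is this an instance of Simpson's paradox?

General: Jefferson 6/105 = 5.7%, Eastside 9/51 = 17.6% → Eastside
Honors: Jefferson 86/108 = 79.6%, Eastside 133/152 = 87.5% → Eastside
Overall: Jefferson 92/213 = 43.2%, Eastside 142/203 = 70.0% → Eastside
Eastside wins overall and in every student group — no reversal.

No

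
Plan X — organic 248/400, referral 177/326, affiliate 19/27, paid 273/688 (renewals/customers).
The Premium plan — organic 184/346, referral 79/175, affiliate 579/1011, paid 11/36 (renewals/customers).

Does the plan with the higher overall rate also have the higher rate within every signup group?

No

Organic: Plan X 248/400 = 62.0%, the Premium plan 184/346 = 53.2% → Plan X
Referral: Plan X 177/326 = 54.3%, the Premium plan 79/175 = 45.1% → Plan X
Affiliate: Plan X 19/27 = 70.4%, the Premium plan 579/1011 = 57.3% → Plan X
Paid: Plan X 273/688 = 39.7%, the Premium plan 11/36 = 30.6% → Plan X
Overall: Plan X 717/1441 = 49.8%, the Premium plan 853/1568 = 54.4% → the Premium plan
Plan X wins each signup group but the Premium plan wins overall — the comparison reverses. Plan X's customers skew toward paid, which has a lower base rate.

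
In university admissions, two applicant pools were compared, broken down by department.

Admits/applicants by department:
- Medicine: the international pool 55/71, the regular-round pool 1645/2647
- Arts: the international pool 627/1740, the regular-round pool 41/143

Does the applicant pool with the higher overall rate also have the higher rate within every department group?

No

Medicine: the international pool 55/71 = 77.5%, the regular-round pool 1645/2647 = 62.1% → the international pool
Arts: the international pool 627/1740 = 36.0%, the regular-round pool 41/143 = 28.7% → the international pool
Overall: the international pool 682/1811 = 37.7%, the regular-round pool 1686/2790 = 60.4% → the regular-round pool
The international pool wins each department group but the regular-round pool wins overall — the comparison reverses. The international pool's applicants skew toward Arts, which has a lower base rate.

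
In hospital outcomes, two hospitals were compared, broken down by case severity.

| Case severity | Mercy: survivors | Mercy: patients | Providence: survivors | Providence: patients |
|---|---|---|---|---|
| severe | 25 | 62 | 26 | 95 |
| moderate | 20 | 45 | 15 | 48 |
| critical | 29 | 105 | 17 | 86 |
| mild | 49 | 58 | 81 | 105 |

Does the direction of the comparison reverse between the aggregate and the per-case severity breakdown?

No

Severe: Mercy 25/62 = 40.3%, Providence 26/95 = 27.4% → Mercy
Moderate: Mercy 20/45 = 44.4%, Providence 15/48 = 31.2% → Mercy
Critical: Mercy 29/105 = 27.6%, Providence 17/86 = 19.8% → Mercy
Mild: Mercy 49/58 = 84.5%, Providence 81/105 = 77.1% → Mercy
Overall: Mercy 123/270 = 45.6%, Providence 139/334 = 41.6% → Mercy
Mercy wins overall and in every case group — no reversal.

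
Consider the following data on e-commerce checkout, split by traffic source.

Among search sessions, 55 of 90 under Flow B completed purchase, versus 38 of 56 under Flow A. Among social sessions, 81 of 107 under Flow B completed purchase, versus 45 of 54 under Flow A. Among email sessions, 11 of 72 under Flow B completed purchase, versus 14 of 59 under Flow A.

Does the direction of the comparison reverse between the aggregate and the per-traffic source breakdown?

Search: Flow B 55/90 = 61.1%, Flow A 38/56 = 67.9% → Flow A
Social: Flow B 81/107 = 75.7%, Flow A 45/54 = 83.3% → Flow A
Email: Flow B 11/72 = 15.3%, Flow A 14/59 = 23.7% → Flow A
Overall: Flow B 147/269 = 54.6%, Flow A 97/169 = 57.4% → Flow A
Flow A wins overall and in every traffic group — no reversal.

No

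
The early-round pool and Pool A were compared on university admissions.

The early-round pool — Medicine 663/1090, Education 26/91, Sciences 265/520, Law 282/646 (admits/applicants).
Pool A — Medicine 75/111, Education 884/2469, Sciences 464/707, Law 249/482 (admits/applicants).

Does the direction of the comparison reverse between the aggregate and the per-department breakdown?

Medicine: the early-round pool 663/1090 = 60.8%, Pool A 75/111 = 67.6% → Pool A
Education: the early-round pool 26/91 = 28.6%, Pool A 884/2469 = 35.8% → Pool A
Sciences: the early-round pool 265/520 = 51.0%, Pool A 464/707 = 65.6% → Pool A
Law: the early-round pool 282/646 = 43.7%, Pool A 249/482 = 51.7% → Pool A
Overall: the early-round pool 1236/2347 = 52.7%, Pool A 1672/3769 = 44.4% → the early-round pool
Pool A wins each department group but the early-round pool wins overall — the comparison reverses. Pool A's applicants skew toward Education, which has a lower base rate.

Yes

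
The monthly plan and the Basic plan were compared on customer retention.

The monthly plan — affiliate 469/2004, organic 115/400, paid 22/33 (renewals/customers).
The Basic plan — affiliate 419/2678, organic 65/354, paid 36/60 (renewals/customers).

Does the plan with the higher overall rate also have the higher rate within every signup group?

Affiliate: the monthly plan 469/2004 = 23.4%, the Basic plan 419/2678 = 15.6% → the monthly plan
Organic: the monthly plan 115/400 = 28.8%, the Basic plan 65/354 = 18.4% → the monthly plan
Paid: the monthly plan 22/33 = 66.7%, the Basic plan 36/60 = 60.0% → the monthly plan
Overall: the monthly plan 606/2437 = 24.9%, the Basic plan 520/3092 = 16.8% → the monthly plan
The monthly plan wins overall and in every signup group — no reversal.

Yes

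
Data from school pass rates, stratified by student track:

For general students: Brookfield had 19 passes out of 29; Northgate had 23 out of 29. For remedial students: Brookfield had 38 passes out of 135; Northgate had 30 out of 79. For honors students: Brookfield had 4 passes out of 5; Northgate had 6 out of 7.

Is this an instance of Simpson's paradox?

General: Brookfield 19/29 = 65.5%, Northgate 23/29 = 79.3% → Northgate
Remedial: Brookfield 38/135 = 28.1%, Northgate 30/79 = 38.0% → Northgate
Honors: Brookfield 4/5 = 80.0%, Northgate 6/7 = 85.7% → Northgate
Overall: Brookfield 61/169 = 36.1%, Northgate 59/115 = 51.3% → Northgate
Northgate wins overall and in every student group — no reversal.

No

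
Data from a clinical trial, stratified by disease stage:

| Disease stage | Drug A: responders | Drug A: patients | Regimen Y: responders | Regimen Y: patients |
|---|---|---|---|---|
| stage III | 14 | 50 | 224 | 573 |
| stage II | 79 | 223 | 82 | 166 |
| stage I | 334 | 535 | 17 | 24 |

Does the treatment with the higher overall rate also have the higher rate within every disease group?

No

Stage III: Drug A 14/50 = 28.0%, Regimen Y 224/573 = 39.1% → Regimen Y
Stage II: Drug A 79/223 = 35.4%, Regimen Y 82/166 = 49.4% → Regimen Y
Stage I: Drug A 334/535 = 62.4%, Regimen Y 17/24 = 70.8% → Regimen Y
Overall: Drug A 427/808 = 52.8%, Regimen Y 323/763 = 42.3% → Drug A
Regimen Y wins each disease group but Drug A wins overall — the comparison reverses. Regimen Y's patients skew toward stage III, which has a lower base rate.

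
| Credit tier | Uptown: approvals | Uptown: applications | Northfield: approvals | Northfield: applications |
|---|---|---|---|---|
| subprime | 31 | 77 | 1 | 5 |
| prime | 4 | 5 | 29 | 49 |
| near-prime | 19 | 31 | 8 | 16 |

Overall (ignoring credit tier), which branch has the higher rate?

Northfield

Subprime: Uptown 31/77 = 40.3%, Northfield 1/5 = 20.0% → Uptown
Prime: Uptown 4/5 = 80.0%, Northfield 29/49 = 59.2% → Uptown
Near-prime: Uptown 19/31 = 61.3%, Northfield 8/16 = 50.0% → Uptown
Overall: Uptown 54/113 = 47.8%, Northfield 38/70 = 54.3% → Northfield
(Uptown wins every credit group but Northfield wins overall — Uptown's applications skew toward the low-rate subprime group.)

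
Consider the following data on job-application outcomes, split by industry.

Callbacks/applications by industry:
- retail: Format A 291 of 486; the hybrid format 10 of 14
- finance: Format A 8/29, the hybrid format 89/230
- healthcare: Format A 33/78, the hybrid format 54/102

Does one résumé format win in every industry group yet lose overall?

Yes

Retail: Format A 291/486 = 59.9%, the hybrid format 10/14 = 71.4% → the hybrid format
Finance: Format A 8/29 = 27.6%, the hybrid format 89/230 = 38.7% → the hybrid format
Healthcare: Format A 33/78 = 42.3%, the hybrid format 54/102 = 52.9% → the hybrid format
Overall: Format A 332/593 = 56.0%, the hybrid format 153/346 = 44.2% → Format A
The hybrid format wins each industry group but Format A wins overall — the comparison reverses. The hybrid format's applications skew toward finance, which has a lower base rate.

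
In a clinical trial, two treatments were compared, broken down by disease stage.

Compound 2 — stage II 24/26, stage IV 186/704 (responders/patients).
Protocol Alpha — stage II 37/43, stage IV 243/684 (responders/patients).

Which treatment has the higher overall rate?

Protocol Alpha

Stage II: Compound 2 24/26 = 92.3%, Protocol Alpha 37/43 = 86.0% → Compound 2
Stage IV: Compound 2 186/704 = 26.4%, Protocol Alpha 243/684 = 35.5% → Protocol Alpha
Overall: Compound 2 210/730 = 28.8%, Protocol Alpha 280/727 = 38.5% → Protocol Alpha
(Neither sweeps every disease group, but Protocol Alpha has the higher pooled rate.)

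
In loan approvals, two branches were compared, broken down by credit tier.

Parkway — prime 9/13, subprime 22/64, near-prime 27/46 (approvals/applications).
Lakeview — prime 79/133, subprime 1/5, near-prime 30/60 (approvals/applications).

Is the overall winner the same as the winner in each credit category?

Prime: Parkway 9/13 = 69.2%, Lakeview 79/133 = 59.4% → Parkway
Subprime: Parkway 22/64 = 34.4%, Lakeview 1/5 = 20.0% → Parkway
Near-prime: Parkway 27/46 = 58.7%, Lakeview 30/60 = 50.0% → Parkway
Overall: Parkway 58/123 = 47.2%, Lakeview 110/198 = 55.6% → Lakeview
Parkway wins each credit group but Lakeview wins overall — the comparison reverses. Parkway's applications skew toward subprime, which has a lower base rate.

No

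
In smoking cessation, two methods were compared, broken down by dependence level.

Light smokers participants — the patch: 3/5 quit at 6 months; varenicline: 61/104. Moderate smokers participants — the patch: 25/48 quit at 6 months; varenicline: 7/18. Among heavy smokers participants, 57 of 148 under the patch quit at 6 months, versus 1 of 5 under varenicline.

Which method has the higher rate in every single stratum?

Light smokers: the patch 3/5 = 60.0%, varenicline 61/104 = 58.7% → the patch
Moderate smokers: the patch 25/48 = 52.1%, varenicline 7/18 = 38.9% → the patch
Heavy smokers: the patch 57/148 = 38.5%, varenicline 1/5 = 20.0% → the patch
The patch has the higher rate in all 3 groups.

the patch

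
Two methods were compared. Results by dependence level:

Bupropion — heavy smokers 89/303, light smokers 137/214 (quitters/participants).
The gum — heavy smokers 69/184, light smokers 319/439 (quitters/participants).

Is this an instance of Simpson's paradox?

Heavy smokers: bupropion 89/303 = 29.4%, the gum 69/184 = 37.5% → the gum
Light smokers: bupropion 137/214 = 64.0%, the gum 319/439 = 72.7% → the gum
Overall: bupropion 226/517 = 43.7%, the gum 388/623 = 62.3% → the gum
The gum wins overall and in every dependence group — no reversal.

No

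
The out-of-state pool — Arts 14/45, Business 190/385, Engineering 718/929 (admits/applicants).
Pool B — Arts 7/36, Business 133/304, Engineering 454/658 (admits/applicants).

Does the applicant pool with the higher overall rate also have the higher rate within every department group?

Yes

Arts: the out-of-state pool 14/45 = 31.1%, Pool B 7/36 = 19.4% → the out-of-state pool
Business: the out-of-state pool 190/385 = 49.4%, Pool B 133/304 = 43.8% → the out-of-state pool
Engineering: the out-of-state pool 718/929 = 77.3%, Pool B 454/658 = 69.0% → the out-of-state pool
Overall: the out-of-state pool 922/1359 = 67.8%, Pool B 594/998 = 59.5% → the out-of-state pool
The out-of-state pool wins overall and in every department group — no reversal.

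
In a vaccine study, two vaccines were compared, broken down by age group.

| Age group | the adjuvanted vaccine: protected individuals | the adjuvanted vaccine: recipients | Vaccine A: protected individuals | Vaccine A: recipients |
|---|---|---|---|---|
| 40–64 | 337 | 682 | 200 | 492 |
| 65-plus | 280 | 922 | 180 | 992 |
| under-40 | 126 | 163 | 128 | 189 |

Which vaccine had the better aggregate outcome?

40–64: the adjuvanted vaccine 337/682 = 49.4%, Vaccine A 200/492 = 40.7% → the adjuvanted vaccine
65-plus: the adjuvanted vaccine 280/922 = 30.4%, Vaccine A 180/992 = 18.1% → the adjuvanted vaccine
Under-40: the adjuvanted vaccine 126/163 = 77.3%, Vaccine A 128/189 = 67.7% → the adjuvanted vaccine
Overall: the adjuvanted vaccine 743/1767 = 42.0%, Vaccine A 508/1673 = 30.4% → the adjuvanted vaccine

the adjuvanted vaccine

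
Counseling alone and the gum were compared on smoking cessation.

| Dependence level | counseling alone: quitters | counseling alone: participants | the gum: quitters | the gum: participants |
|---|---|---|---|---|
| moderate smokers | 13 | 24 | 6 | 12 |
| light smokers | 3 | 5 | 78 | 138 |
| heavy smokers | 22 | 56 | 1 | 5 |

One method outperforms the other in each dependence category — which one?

counseling alone

Moderate smokers: counseling alone 13/24 = 54.2%, the gum 6/12 = 50.0% → counseling alone
Light smokers: counseling alone 3/5 = 60.0%, the gum 78/138 = 56.5% → counseling alone
Heavy smokers: counseling alone 22/56 = 39.3%, the gum 1/5 = 20.0% → counseling alone
Counseling alone has the higher rate in all 3 groups.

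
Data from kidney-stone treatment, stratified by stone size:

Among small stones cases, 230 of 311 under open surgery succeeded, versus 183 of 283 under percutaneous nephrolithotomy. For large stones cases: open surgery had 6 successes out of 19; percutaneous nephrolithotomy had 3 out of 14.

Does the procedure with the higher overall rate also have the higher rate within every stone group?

Yes

Small stones: open surgery 230/311 = 74.0%, percutaneous nephrolithotomy 183/283 = 64.7% → open surgery
Large stones: open surgery 6/19 = 31.6%, percutaneous nephrolithotomy 3/14 = 21.4% → open surgery
Overall: open surgery 236/330 = 71.5%, percutaneous nephrolithotomy 186/297 = 62.6% → open surgery
Open surgery wins overall and in every stone group — no reversal.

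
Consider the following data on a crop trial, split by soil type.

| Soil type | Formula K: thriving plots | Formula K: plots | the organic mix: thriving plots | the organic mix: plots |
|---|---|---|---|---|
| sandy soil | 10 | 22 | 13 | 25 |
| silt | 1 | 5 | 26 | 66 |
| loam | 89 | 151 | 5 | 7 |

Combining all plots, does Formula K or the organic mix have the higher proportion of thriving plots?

Sandy soil: Formula K 10/22 = 45.5%, the organic mix 13/25 = 52.0% → the organic mix
Silt: Formula K 1/5 = 20.0%, the organic mix 26/66 = 39.4% → the organic mix
Loam: Formula K 89/151 = 58.9%, the organic mix 5/7 = 71.4% → the organic mix
Overall: Formula K 100/178 = 56.2%, the organic mix 44/98 = 44.9% → Formula K
(The organic mix wins every soil group but Formula K wins overall — the organic mix's plots skew toward the low-rate silt group.)

Formula K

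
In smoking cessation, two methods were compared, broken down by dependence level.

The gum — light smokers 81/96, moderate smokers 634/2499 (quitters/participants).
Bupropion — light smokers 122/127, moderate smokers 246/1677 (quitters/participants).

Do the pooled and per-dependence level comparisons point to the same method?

Light smokers: the gum 81/96 = 84.4%, bupropion 122/127 = 96.1% → bupropion
Moderate smokers: the gum 634/2499 = 25.4%, bupropion 246/1677 = 14.7% → the gum
Overall: the gum 715/2595 = 27.6%, bupropion 368/1804 = 20.4% → the gum
Neither sweeps: the gum wins 1 of 2 groups, bupropion wins 1. The gum wins overall but not every group — no Simpson reversal.

No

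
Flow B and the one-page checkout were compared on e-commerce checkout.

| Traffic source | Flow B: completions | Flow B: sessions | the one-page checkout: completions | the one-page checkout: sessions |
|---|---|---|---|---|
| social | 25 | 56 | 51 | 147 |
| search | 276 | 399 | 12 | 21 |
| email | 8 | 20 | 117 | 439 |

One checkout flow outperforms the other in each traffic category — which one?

Social: Flow B 25/56 = 44.6%, the one-page checkout 51/147 = 34.7% → Flow B
Search: Flow B 276/399 = 69.2%, the one-page checkout 12/21 = 57.1% → Flow B
Email: Flow B 8/20 = 40.0%, the one-page checkout 117/439 = 26.7% → Flow B
Flow B has the higher rate in all 3 groups.

Flow B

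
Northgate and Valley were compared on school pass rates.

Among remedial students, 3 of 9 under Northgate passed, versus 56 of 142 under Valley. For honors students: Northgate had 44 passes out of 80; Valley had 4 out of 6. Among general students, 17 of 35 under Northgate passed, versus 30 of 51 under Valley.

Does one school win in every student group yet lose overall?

Yes

Remedial: Northgate 3/9 = 33.3%, Valley 56/142 = 39.4% → Valley
Honors: Northgate 44/80 = 55.0%, Valley 4/6 = 66.7% → Valley
General: Northgate 17/35 = 48.6%, Valley 30/51 = 58.8% → Valley
Overall: Northgate 64/124 = 51.6%, Valley 90/199 = 45.2% → Northgate
Valley wins each student group but Northgate wins overall — the comparison reverses. Valley's students skew toward remedial, which has a lower base rate.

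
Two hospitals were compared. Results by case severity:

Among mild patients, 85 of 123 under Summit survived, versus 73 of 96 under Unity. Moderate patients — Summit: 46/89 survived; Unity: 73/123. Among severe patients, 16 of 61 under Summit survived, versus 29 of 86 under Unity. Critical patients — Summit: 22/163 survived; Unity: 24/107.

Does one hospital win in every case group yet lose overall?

Mild: Summit 85/123 = 69.1%, Unity 73/96 = 76.0% → Unity
Moderate: Summit 46/89 = 51.7%, Unity 73/123 = 59.3% → Unity
Severe: Summit 16/61 = 26.2%, Unity 29/86 = 33.7% → Unity
Critical: Summit 22/163 = 13.5%, Unity 24/107 = 22.4% → Unity
Overall: Summit 169/436 = 38.8%, Unity 199/412 = 48.3% → Unity
Unity wins overall and in every case group — no reversal.

No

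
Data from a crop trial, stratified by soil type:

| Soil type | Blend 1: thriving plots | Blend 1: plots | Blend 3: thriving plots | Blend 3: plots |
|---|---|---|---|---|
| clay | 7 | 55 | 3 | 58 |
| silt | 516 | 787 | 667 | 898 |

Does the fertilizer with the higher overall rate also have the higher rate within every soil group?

No

Clay: Blend 1 7/55 = 12.7%, Blend 3 3/58 = 5.2% → Blend 1
Silt: Blend 1 516/787 = 65.6%, Blend 3 667/898 = 74.3% → Blend 3
Overall: Blend 1 523/842 = 62.1%, Blend 3 670/956 = 70.1% → Blend 3
Neither sweeps: Blend 1 wins 1 of 2 groups, Blend 3 wins 1. Blend 3 wins overall but not every group — no Simpson reversal.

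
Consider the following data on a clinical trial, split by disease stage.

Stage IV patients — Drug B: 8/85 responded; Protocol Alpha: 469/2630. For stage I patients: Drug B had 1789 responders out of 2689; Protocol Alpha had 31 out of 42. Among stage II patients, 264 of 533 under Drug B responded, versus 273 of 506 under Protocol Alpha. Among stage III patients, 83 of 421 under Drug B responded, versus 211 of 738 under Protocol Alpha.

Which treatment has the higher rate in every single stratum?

Stage IV: Drug B 8/85 = 9.4%, Protocol Alpha 469/2630 = 17.8% → Protocol Alpha
Stage I: Drug B 1789/2689 = 66.5%, Protocol Alpha 31/42 = 73.8% → Protocol Alpha
Stage II: Drug B 264/533 = 49.5%, Protocol Alpha 273/506 = 54.0% → Protocol Alpha
Stage III: Drug B 83/421 = 19.7%, Protocol Alpha 211/738 = 28.6% → Protocol Alpha
Protocol Alpha has the higher rate in all 4 groups.

Protocol Alpha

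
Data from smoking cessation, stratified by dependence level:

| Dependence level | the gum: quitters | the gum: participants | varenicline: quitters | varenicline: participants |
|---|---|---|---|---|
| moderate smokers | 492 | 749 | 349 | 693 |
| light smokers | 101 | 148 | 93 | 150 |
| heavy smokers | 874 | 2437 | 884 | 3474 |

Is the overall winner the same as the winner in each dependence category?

Moderate smokers: the gum 492/749 = 65.7%, varenicline 349/693 = 50.4% → the gum
Light smokers: the gum 101/148 = 68.2%, varenicline 93/150 = 62.0% → the gum
Heavy smokers: the gum 874/2437 = 35.9%, varenicline 884/3474 = 25.4% → the gum
Overall: the gum 1467/3334 = 44.0%, varenicline 1326/4317 = 30.7% → the gum
The gum wins overall and in every dependence group — no reversal.

Yes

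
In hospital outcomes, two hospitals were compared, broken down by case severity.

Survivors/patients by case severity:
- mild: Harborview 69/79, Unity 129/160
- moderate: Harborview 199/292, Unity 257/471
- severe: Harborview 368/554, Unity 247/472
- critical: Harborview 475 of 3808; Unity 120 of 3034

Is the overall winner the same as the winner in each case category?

Yes

Mild: Harborview 69/79 = 87.3%, Unity 129/160 = 80.6% → Harborview
Moderate: Harborview 199/292 = 68.2%, Unity 257/471 = 54.6% → Harborview
Severe: Harborview 368/554 = 66.4%, Unity 247/472 = 52.3% → Harborview
Critical: Harborview 475/3808 = 12.5%, Unity 120/3034 = 4.0% → Harborview
Overall: Harborview 1111/4733 = 23.5%, Unity 753/4137 = 18.2% → Harborview
Harborview wins overall and in every case group — no reversal.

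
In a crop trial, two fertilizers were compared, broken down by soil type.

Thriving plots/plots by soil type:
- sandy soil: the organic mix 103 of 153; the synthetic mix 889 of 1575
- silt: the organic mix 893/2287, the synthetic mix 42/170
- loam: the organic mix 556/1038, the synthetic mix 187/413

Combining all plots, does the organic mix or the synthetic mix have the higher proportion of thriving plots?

Sandy soil: the organic mix 103/153 = 67.3%, the synthetic mix 889/1575 = 56.4% → the organic mix
Silt: the organic mix 893/2287 = 39.0%, the synthetic mix 42/170 = 24.7% → the organic mix
Loam: the organic mix 556/1038 = 53.6%, the synthetic mix 187/413 = 45.3% → the organic mix
Overall: the organic mix 1552/3478 = 44.6%, the synthetic mix 1118/2158 = 51.8% → the synthetic mix
(The organic mix wins every soil group but the synthetic mix wins overall — the organic mix's plots skew toward the low-rate silt group.)

the synthetic mix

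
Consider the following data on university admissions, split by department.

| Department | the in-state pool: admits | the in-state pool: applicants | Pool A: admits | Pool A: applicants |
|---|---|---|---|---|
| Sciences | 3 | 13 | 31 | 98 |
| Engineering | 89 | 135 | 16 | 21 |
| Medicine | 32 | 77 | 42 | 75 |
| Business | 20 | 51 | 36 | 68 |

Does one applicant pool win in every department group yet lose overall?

Sciences: the in-state pool 3/13 = 23.1%, Pool A 31/98 = 31.6% → Pool A
Engineering: the in-state pool 89/135 = 65.9%, Pool A 16/21 = 76.2% → Pool A
Medicine: the in-state pool 32/77 = 41.6%, Pool A 42/75 = 56.0% → Pool A
Business: the in-state pool 20/51 = 39.2%, Pool A 36/68 = 52.9% → Pool A
Overall: the in-state pool 144/276 = 52.2%, Pool A 125/262 = 47.7% → the in-state pool
Pool A wins each department group but the in-state pool wins overall — the comparison reverses. Pool A's applicants skew toward Sciences, which has a lower base rate.

Yes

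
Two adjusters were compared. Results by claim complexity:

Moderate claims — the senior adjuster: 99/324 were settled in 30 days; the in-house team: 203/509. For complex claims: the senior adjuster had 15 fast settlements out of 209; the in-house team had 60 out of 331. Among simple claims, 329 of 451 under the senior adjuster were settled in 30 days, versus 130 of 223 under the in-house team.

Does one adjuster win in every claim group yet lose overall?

No

Moderate: the senior adjuster 99/324 = 30.6%, the in-house team 203/509 = 39.9% → the in-house team
Complex: the senior adjuster 15/209 = 7.2%, the in-house team 60/331 = 18.1% → the in-house team
Simple: the senior adjuster 329/451 = 72.9%, the in-house team 130/223 = 58.3% → the senior adjuster
Overall: the senior adjuster 443/984 = 45.0%, the in-house team 393/1063 = 37.0% → the senior adjuster
Neither sweeps: the senior adjuster wins 1 of 3 groups, the in-house team wins 2. The senior adjuster wins overall but not every group — no Simpson reversal.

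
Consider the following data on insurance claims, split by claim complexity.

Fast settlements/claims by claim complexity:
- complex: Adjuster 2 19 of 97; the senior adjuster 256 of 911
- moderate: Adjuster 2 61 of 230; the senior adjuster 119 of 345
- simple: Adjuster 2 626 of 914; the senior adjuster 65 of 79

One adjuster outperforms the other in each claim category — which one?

the senior adjuster

Complex: Adjuster 2 19/97 = 19.6%, the senior adjuster 256/911 = 28.1% → the senior adjuster
Moderate: Adjuster 2 61/230 = 26.5%, the senior adjuster 119/345 = 34.5% → the senior adjuster
Simple: Adjuster 2 626/914 = 68.5%, the senior adjuster 65/79 = 82.3% → the senior adjuster
The senior adjuster has the higher rate in all 3 groups.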